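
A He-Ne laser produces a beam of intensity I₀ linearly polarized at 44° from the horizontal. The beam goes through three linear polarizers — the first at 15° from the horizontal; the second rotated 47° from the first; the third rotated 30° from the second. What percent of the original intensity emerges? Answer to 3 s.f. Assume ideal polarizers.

≈ 26.7%

I₁ = I₀ cos²(15° − 44°) = I₀ cos²(29°) = 0.765 I₀.
I₂ = I₁ cos²(47°) = 0.765 · 0.4651 I₀ = 0.3558 I₀.
I₃ = I₂ cos²(30°) = 0.3558 · 0.75 I₀ = 0.2668 I₀.
That is 26.68% of the incident intensity.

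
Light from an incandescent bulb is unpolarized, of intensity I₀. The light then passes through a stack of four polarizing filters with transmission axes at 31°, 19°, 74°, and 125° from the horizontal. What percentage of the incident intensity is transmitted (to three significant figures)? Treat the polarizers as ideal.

≈ 6.23%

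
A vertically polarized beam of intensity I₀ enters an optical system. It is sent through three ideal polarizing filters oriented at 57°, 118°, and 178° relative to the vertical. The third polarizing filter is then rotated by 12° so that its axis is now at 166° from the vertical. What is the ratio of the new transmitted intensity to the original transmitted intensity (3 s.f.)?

I_new/I_old ≈ 1.79

Before rotation:
I₁ = I₀ cos²(57° − 0°) = I₀ cos²(57°) = 0.2966 I₀.
I₂ = I₁ cos²(118° − 57°) = 0.2966 I₀ · cos²(61°) = 0.06972 I₀.
I₃ = I₂ cos²(178° − 118°) = 0.06972 I₀ · cos²(60°) = 0.01743 I₀.
After rotation:
I₁ = I₀ cos²(57° − 0°) = I₀ cos²(57°) = 0.2966 I₀.
I₂ = I₁ cos²(118° − 57°) = 0.2966 I₀ · cos²(61°) = 0.06972 I₀.
I₃ = I₂ cos²(166° − 118°) = 0.06972 I₀ · cos²(48°) = 0.03122 I₀.
Ratio = 0.03122 / 0.01743 = 1.791.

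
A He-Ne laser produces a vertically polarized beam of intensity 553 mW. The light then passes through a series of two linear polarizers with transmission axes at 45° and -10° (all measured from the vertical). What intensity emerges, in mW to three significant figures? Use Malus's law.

I ≈ 91.0 mW

By Malus's law, I₁ = 553 mW · cos²(45°) = 276.5 mW.
I₂ = I₁ · cos²(55°) = 276.5 · 0.329 = 90.97 mW.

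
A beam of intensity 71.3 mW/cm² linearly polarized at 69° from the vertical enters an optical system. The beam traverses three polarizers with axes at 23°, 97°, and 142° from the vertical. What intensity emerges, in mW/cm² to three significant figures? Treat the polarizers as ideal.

I₁ = 71.3 mW/cm² · cos²(46°) = 34.41 mW/cm².
I₂ = I₁ · cos²(74°) = 34.41 · 0.07598 = 2.614 mW/cm².
I₃ = I₂ · cos²(45°) = 2.614 · 0.5 = 1.307 mW/cm².

I ≈ 1.31 mW/cm²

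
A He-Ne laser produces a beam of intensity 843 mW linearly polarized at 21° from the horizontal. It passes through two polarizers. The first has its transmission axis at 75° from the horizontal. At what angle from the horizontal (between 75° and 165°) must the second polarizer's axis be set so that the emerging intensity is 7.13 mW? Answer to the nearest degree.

I₁ = I₀ cos²(75° − 21°) = I₀ cos²(54°) = 0.3455 I₀.
Target fraction: 7.13 / 843 mW = 0.008458 of I₀.
Need I₂/I₀ = 0.008458, so cos²(θ − 75°) = 0.008458 / 0.3455 = 0.02448.
θ − 75° = arccos(√0.02448) = 81.0°, giving θ ≈ 75 + 81.0 = 156.0°.

θ ≈ 156°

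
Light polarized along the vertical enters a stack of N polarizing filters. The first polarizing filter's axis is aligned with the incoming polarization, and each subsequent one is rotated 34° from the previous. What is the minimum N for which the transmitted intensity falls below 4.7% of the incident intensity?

First polarizer is aligned with the polarization: full transmission.
Each further stage multiplies by cos²(34°) = 0.6873.
After N polarizers: T = 0.6873^(N−1). Require T < 0.047 ⇒ N−1 > ln(0.047)/ln(0.6873) = 8.15, so N−1 ≥ 9 and N = 10.
Check: N=10 gives T = 0.03422 < 0.047; N=9 gives T = 0.0498.

N = 10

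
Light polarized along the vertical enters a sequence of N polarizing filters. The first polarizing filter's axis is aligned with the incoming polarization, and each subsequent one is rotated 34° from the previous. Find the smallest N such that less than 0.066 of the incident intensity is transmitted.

N = 9

First polarizer is aligned with the polarization: full transmission.
Each further stage multiplies by cos²(34°) = 0.6873.
After N polarizers: T = 0.6873^(N−1). Require T < 0.066 ⇒ N−1 > ln(0.066)/ln(0.6873) = 7.25, so N−1 ≥ 8 and N = 9.
Check: N=9 gives T = 0.0498 < 0.066; N=8 gives T = 0.07245.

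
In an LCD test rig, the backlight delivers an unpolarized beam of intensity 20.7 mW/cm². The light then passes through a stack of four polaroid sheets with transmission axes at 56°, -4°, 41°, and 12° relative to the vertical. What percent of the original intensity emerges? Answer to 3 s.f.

≈ 4.78%

Unpolarized light through the first polarizer → I₁ = 20.7 mW/cm²/2 = 10.35 mW/cm², polarized at 56°.
I₂ = I₁ · cos²(60°) = 10.35 · 0.25 = 2.588 mW/cm².
I₃ = I₂ · cos²(45°) = 2.588 · 0.5 = 1.294 mW/cm².
I₄ = I₃ · cos²(29°) = 1.294 · 0.765 = 0.9897 mW/cm².
That is 4.781% of the incident intensity.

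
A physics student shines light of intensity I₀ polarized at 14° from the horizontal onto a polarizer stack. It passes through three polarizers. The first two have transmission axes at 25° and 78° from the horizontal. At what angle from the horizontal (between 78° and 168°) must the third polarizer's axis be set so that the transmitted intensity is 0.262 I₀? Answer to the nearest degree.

By Malus's law, I₁ = I₀ cos²(25° − 14°) = I₀ cos²(11°) = 0.9636 I₀.
I₂ = I₁ cos²(78° − 25°) = 0.9636 I₀ · cos²(53°) = 0.349 I₀.
Need I₃/I₀ = 0.262, so cos²(θ − 78°) = 0.262 / 0.349 = 0.7507.
θ − 78° = arccos(√0.7507) = 30.0°, giving θ ≈ 78 + 30.0 = 108.0°.

θ ≈ 108°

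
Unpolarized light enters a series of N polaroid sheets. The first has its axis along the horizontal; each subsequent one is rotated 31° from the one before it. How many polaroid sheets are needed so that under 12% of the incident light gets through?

N = 6

First polarizer halves the unpolarized light: factor 1/2.
Each further stage multiplies by cos²(31°) = 0.7347.
After N polarizers: T = 0.5·0.7347^(N−1). Require T < 0.12 ⇒ N−1 > ln(0.12/0.5)/ln(0.7347) = 4.63, so N−1 ≥ 5 and N = 6.
Check: N=6 gives T = 0.1071 < 0.12; N=5 gives T = 0.1457.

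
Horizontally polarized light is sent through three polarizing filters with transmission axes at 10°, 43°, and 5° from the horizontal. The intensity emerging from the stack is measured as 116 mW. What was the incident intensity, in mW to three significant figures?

I₀ ≈ 274 mW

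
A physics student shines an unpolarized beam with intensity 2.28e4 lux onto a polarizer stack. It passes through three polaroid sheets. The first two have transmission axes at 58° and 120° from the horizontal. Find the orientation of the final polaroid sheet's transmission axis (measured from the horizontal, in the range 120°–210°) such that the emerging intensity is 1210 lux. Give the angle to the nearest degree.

θ ≈ 166°

Unpolarized light through the first polarizer → I₁ = ½ I₀, now polarized at 58°.
I₂ = I₁ cos²(120° − 58°) = 0.5 I₀ · cos²(62°) = 0.1102 I₀.
Target fraction: 1210 / 2.28e4 lux = 0.05307 of I₀.
Need I₃/I₀ = 0.05307, so cos²(θ − 120°) = 0.05307 / 0.1102 = 0.4816.
θ − 120° = arccos(√0.4816) = 46.1°, giving θ ≈ 120 + 46.1 = 166.1°.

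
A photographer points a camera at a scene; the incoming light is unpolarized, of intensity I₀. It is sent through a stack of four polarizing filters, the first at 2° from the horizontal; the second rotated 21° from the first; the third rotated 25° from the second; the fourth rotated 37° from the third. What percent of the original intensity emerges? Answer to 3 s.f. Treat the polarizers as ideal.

Unpolarized light through the first polarizer → I₁ = ½ I₀, now polarized at 2°.
I₂ = I₁ cos²(21°) = 0.5 · 0.8716 I₀ = 0.4358 I₀.
I₃ = I₂ cos²(25°) = 0.4358 · 0.8214 I₀ = 0.358 I₀.
I₄ = I₃ cos²(37°) = 0.358 · 0.6378 I₀ = 0.2283 I₀.
That is 22.83% of the incident intensity.

≈ 22.8%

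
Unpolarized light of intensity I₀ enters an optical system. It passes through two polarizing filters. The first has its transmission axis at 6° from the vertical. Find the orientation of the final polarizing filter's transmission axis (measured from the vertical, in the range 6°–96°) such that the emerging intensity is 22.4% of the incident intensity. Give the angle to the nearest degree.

Unpolarized light through the first polarizer → I₁ = ½ I₀, now polarized at 6°.
Need I₂/I₀ = 0.224, so cos²(θ − 6°) = 0.224 / 0.5 = 0.448.
θ − 6° = arccos(√0.448) = 48.0°, giving θ ≈ 6 + 48.0 = 54.0°.

θ ≈ 54°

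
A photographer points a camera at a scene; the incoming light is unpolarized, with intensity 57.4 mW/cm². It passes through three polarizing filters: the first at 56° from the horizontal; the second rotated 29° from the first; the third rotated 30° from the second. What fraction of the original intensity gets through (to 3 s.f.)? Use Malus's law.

I/I₀ ≈ 0.287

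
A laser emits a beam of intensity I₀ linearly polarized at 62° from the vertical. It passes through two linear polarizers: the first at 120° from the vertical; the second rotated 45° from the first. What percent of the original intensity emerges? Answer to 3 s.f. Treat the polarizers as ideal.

≈ 14.0%

I₁ = I₀ cos²(120° − 62°) = I₀ cos²(58°) = 0.2808 I₀.
I₂ = I₁ cos²(45°) = 0.2808 · 0.5 I₀ = 0.1404 I₀.
That is 14.04% of the incident intensity.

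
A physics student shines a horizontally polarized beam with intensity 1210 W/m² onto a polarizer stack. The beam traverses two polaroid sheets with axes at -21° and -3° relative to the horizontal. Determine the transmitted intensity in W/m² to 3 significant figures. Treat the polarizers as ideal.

I₁ = 1210 W/m² · cos²(21°) = 1055 W/m².
I₂ = I₁ · cos²(18°) = 1055 · 0.9045 = 953.9 W/m².

I ≈ 954 W/m²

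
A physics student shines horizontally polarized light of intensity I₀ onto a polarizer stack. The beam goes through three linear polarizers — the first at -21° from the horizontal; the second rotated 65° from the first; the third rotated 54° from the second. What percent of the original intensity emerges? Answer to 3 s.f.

I₁ = I₀ cos²(-21° − 0°) = I₀ cos²(21°) = 0.8716 I₀.
I₂ = I₁ cos²(65°) = 0.8716 · 0.1786 I₀ = 0.1557 I₀.
I₃ = I₂ cos²(54°) = 0.1557 · 0.3455 I₀ = 0.05378 I₀.
That is 5.378% of the incident intensity.

≈ 5.38%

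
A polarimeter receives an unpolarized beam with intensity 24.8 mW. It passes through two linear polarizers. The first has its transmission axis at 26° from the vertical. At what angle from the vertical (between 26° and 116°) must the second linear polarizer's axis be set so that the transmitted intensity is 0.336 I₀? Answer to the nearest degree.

Unpolarized light through the first polarizer → I₁ = ½ I₀, now polarized at 26°.
Need I₂/I₀ = 0.336, so cos²(θ − 26°) = 0.336 / 0.5 = 0.672.
θ − 26° = arccos(√0.672) = 34.9°, giving θ ≈ 26 + 34.9 = 60.9°.

θ ≈ 61°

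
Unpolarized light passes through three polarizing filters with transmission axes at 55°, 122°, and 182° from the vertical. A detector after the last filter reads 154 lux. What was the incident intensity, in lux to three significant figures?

Unpolarized light through the first polarizer → I₁ = ½ I₀, now polarized at 55°.
I₂ = I₁ cos²(122° − 55°) = 0.5 I₀ · cos²(67°) = 0.07634 I₀.
I₃ = I₂ cos²(182° − 122°) = 0.07634 I₀ · cos²(60°) = 0.01908 I₀.
So 154 lux = 0.01908 I₀, giving I₀ = 154/0.01908 = 8070 lux.

I₀ ≈ 8070 lux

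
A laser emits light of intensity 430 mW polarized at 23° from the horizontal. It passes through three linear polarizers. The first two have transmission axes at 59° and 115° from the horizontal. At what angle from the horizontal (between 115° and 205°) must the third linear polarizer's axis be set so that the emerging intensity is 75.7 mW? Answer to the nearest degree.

θ ≈ 137°

I₁ = I₀ cos²(59° − 23°) = I₀ cos²(36°) = 0.6545 I₀.
I₂ = I₁ cos²(115° − 59°) = 0.6545 I₀ · cos²(56°) = 0.2047 I₀.
Target fraction: 75.7 / 430 mW = 0.176 of I₀.
Need I₃/I₀ = 0.176, so cos²(θ − 115°) = 0.176 / 0.2047 = 0.8602.
θ − 115° = arccos(√0.8602) = 22.0°, giving θ ≈ 115 + 22.0 = 137.0°.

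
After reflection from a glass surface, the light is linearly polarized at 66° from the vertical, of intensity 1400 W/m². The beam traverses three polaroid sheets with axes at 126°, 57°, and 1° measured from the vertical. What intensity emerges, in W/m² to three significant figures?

By Malus's law, I₁ = 1400 W/m² · cos²(60°) = 350 W/m².
I₂ = I₁ · cos²(69°) = 350 · 0.1284 = 44.95 W/m².
I₃ = I₂ · cos²(56°) = 44.95 · 0.3127 = 14.06 W/m².

I ≈ 14.1 W/m²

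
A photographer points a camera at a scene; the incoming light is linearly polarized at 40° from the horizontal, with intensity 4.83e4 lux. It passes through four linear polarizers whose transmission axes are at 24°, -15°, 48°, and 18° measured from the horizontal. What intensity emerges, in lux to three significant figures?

I ≈ 4170 lux

By Malus's law, I₁ = 4.83e4 lux · cos²(16°) = 4.463e+04 lux.
I₂ = I₁ · cos²(39°) = 4.463e+04 · 0.604 = 2.695e+04 lux.
I₃ = I₂ · cos²(63°) = 2.695e+04 · 0.2061 = 5556 lux.
I₄ = I₃ · cos²(30°) = 5556 · 0.75 = 4167 lux.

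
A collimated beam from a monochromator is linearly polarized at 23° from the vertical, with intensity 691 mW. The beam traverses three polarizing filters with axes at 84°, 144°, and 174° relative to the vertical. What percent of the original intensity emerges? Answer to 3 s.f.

≈ 4.41%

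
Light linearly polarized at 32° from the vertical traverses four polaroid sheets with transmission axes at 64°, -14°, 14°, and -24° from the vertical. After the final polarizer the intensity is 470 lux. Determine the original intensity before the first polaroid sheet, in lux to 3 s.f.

By Malus's law, I₁ = I₀ cos²(64° − 32°) = I₀ cos²(32°) = 0.7192 I₀.
I₂ = I₁ cos²(-14° − 64°) = 0.7192 I₀ · cos²(78°) = 0.03109 I₀.
I₃ = I₂ cos²(14° + 14°) = 0.03109 I₀ · cos²(28°) = 0.02424 I₀.
I₄ = I₃ cos²(-24° − 14°) = 0.02424 I₀ · cos²(38°) = 0.01505 I₀.
So 470 lux = 0.01505 I₀, giving I₀ = 470/0.01505 = 3.123e+04 lux.

I₀ ≈ 3.12e4 lux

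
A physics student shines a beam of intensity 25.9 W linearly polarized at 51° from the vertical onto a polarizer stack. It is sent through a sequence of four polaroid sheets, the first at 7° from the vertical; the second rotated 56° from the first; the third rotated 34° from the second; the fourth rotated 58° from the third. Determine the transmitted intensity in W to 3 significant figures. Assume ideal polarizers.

By Malus's law, I₁ = 25.9 W · cos²(44°) = 13.4 W.
I₂ = I₁ · cos²(56°) = 13.4 · 0.3127 = 4.191 W.
I₃ = I₂ · cos²(34°) = 4.191 · 0.6873 = 2.88 W.
I₄ = I₃ · cos²(58°) = 2.88 · 0.2808 = 0.8088 W.

I ≈ 0.809 W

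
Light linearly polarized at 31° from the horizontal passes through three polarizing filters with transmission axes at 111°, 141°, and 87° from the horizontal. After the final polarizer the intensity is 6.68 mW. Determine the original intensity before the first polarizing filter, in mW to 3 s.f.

I₀ ≈ 855 mW

By Malus's law, I₁ = I₀ cos²(111° − 31°) = I₀ cos²(80°) = 0.03015 I₀.
I₂ = I₁ cos²(141° − 111°) = 0.03015 I₀ · cos²(30°) = 0.02262 I₀.
I₃ = I₂ cos²(87° − 141°) = 0.02262 I₀ · cos²(54°) = 0.007813 I₀.
So 6.68 mW = 0.007813 I₀, giving I₀ = 6.68/0.007813 = 854.9 mW.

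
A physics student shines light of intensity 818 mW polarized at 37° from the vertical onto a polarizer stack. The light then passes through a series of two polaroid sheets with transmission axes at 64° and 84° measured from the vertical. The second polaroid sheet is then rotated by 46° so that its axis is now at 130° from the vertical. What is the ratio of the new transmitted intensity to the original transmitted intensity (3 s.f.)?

Before rotation:
I₁ = I₀ cos²(64° − 37°) = I₀ cos²(27°) = 0.7939 I₀.
I₂ = I₁ cos²(84° − 64°) = 0.7939 I₀ · cos²(20°) = 0.701 I₀.
After rotation:
I₁ = I₀ cos²(64° − 37°) = I₀ cos²(27°) = 0.7939 I₀.
I₂ = I₁ cos²(130° − 64°) = 0.7939 I₀ · cos²(66°) = 0.1313 I₀.
Ratio = 0.1313 / 0.701 = 0.1874.

I_new/I_old ≈ 0.187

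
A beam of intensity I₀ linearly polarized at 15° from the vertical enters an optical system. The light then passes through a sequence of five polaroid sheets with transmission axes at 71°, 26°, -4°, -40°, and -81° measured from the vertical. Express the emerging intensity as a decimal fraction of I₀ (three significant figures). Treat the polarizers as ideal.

I₁ = I₀ cos²(71° − 15°) = I₀ cos²(56°) = 0.3127 I₀.
I₂ = I₁ cos²(26° − 71°) = 0.3127 I₀ · cos²(45°) = 0.1563 I₀.
I₃ = I₂ cos²(-4° − 26°) = 0.1563 I₀ · cos²(30°) = 0.1173 I₀.
I₄ = I₃ cos²(-40° + 4°) = 0.1173 I₀ · cos²(36°) = 0.07675 I₀.
I₅ = I₄ cos²(-81° + 40°) = 0.07675 I₀ · cos²(41°) = 0.04371 I₀.
Transmitted fraction = 0.04371.

≈ 0.0437 I₀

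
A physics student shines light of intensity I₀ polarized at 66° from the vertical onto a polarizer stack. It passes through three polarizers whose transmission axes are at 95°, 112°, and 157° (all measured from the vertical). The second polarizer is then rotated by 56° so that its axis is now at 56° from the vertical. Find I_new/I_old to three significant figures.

Before rotation:
I₁ = I₀ cos²(95° − 66°) = I₀ cos²(29°) = 0.765 I₀.
I₂ = I₁ cos²(112° − 95°) = 0.765 I₀ · cos²(17°) = 0.6996 I₀.
I₃ = I₂ cos²(157° − 112°) = 0.6996 I₀ · cos²(45°) = 0.3498 I₀.
After rotation:
I₁ = I₀ cos²(95° − 66°) = I₀ cos²(29°) = 0.765 I₀.
I₂ = I₁ cos²(56° − 95°) = 0.765 I₀ · cos²(39°) = 0.462 I₀.
Angle between axes 2 and 3: 79°. I₃ = 0.462 I₀ · cos²(79°) = 0.01682 I₀.
Ratio = 0.01682 / 0.3498 = 0.04809.

I_new/I_old ≈ 0.0481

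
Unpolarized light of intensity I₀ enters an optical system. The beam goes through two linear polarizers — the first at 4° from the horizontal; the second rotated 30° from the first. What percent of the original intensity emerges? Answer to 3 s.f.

≈ 37.5%

Unpolarized light through the first polarizer → I₁ = ½ I₀, now polarized at 4°.
I₂ = I₁ cos²(30°) = 0.5 · 0.75 I₀ = 0.375 I₀.
That is 37.5% of the incident intensity.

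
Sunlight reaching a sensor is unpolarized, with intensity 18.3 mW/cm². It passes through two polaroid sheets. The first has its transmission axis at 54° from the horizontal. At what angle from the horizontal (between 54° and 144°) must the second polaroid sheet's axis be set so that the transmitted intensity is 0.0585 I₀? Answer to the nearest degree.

Unpolarized light through the first polarizer → I₁ = ½ I₀, now polarized at 54°.
Need I₂/I₀ = 0.0585, so cos²(θ − 54°) = 0.0585 / 0.5 = 0.117.
θ − 54° = arccos(√0.117) = 70.0°, giving θ ≈ 54 + 70.0 = 124.0°.

θ ≈ 124°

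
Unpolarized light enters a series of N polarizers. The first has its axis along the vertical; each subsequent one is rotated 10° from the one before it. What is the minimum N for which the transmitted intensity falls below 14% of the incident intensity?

N = 43

First polarizer halves the unpolarized light: factor 1/2.
Each further stage multiplies by cos²(10°) = 0.9698.
After N polarizers: T = 0.5·0.9698^(N−1). Require T < 0.14 ⇒ N−1 > ln(0.14/0.5)/ln(0.9698) = 41.58, so N−1 ≥ 42 and N = 43.
Check: N=43 gives T = 0.1382 < 0.14; N=42 gives T = 0.1425.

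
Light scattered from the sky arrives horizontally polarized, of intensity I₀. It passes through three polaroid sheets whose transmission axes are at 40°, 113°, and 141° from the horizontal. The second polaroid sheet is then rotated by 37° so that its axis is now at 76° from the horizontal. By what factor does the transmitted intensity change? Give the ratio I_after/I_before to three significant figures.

Before rotation:
I₁ = I₀ cos²(40° − 0°) = I₀ cos²(40°) = 0.5868 I₀.
I₂ = I₁ cos²(113° − 40°) = 0.5868 I₀ · cos²(73°) = 0.05016 I₀.
I₃ = I₂ cos²(141° − 113°) = 0.05016 I₀ · cos²(28°) = 0.03911 I₀.
After rotation:
I₁ = I₀ cos²(40° − 0°) = I₀ cos²(40°) = 0.5868 I₀.
I₂ = I₁ cos²(76° − 40°) = 0.5868 I₀ · cos²(36°) = 0.3841 I₀.
I₃ = I₂ cos²(141° − 76°) = 0.3841 I₀ · cos²(65°) = 0.0686 I₀.
Ratio = 0.0686 / 0.03911 = 1.754.

I_new/I_old ≈ 1.75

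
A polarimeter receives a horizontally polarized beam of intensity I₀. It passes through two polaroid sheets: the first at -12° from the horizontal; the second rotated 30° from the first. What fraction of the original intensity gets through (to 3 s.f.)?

I₁ = I₀ cos²(-12° − 0°) = I₀ cos²(12°) = 0.9568 I₀.
I₂ = I₁ cos²(30°) = 0.9568 · 0.75 I₀ = 0.7176 I₀.
Transmitted fraction = 0.7176.

≈ 0.718 I₀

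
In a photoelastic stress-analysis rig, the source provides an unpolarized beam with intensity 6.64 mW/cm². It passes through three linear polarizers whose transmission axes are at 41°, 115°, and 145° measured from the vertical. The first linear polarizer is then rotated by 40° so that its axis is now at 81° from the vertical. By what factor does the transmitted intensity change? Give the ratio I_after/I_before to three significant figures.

I_new/I_old ≈ 9.05

Before rotation:
Unpolarized light through the first polarizer → I₁ = ½ I₀, now polarized at 41°.
I₂ = I₁ cos²(115° − 41°) = 0.5 I₀ · cos²(74°) = 0.03799 I₀.
I₃ = I₂ cos²(145° − 115°) = 0.03799 I₀ · cos²(30°) = 0.02849 I₀.
After rotation:
Unpolarized light through the first polarizer → I₁ = ½ I₀, now polarized at 81°.
I₂ = I₁ cos²(115° − 81°) = 0.5 I₀ · cos²(34°) = 0.3437 I₀.
I₃ = I₂ cos²(145° − 115°) = 0.3437 I₀ · cos²(30°) = 0.2577 I₀.
Ratio = 0.2577 / 0.02849 = 9.046.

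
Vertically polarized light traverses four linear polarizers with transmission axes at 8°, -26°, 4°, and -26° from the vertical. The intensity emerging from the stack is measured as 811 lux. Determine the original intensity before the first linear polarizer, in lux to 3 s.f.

I₁ = I₀ cos²(8° − 0°) = I₀ cos²(8°) = 0.9806 I₀.
I₂ = I₁ cos²(-26° − 8°) = 0.9806 I₀ · cos²(34°) = 0.674 I₀.
I₃ = I₂ cos²(4° + 26°) = 0.674 I₀ · cos²(30°) = 0.5055 I₀.
I₄ = I₃ cos²(-26° − 4°) = 0.5055 I₀ · cos²(30°) = 0.3791 I₀.
So 811 lux = 0.3791 I₀, giving I₀ = 811/0.3791 = 2139 lux.

I₀ ≈ 2140 lux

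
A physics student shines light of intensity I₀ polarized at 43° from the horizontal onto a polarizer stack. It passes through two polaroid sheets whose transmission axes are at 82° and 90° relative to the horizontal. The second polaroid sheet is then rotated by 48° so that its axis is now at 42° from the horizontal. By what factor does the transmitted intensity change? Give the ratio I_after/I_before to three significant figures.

Before rotation:
I₁ = I₀ cos²(82° − 43°) = I₀ cos²(39°) = 0.604 I₀.
I₂ = I₁ cos²(90° − 82°) = 0.604 I₀ · cos²(8°) = 0.5923 I₀.
After rotation:
I₁ = I₀ cos²(82° − 43°) = I₀ cos²(39°) = 0.604 I₀.
I₂ = I₁ cos²(42° − 82°) = 0.604 I₀ · cos²(40°) = 0.3544 I₀.
Ratio = 0.3544 / 0.5923 = 0.5984.

I_new/I_old ≈ 0.598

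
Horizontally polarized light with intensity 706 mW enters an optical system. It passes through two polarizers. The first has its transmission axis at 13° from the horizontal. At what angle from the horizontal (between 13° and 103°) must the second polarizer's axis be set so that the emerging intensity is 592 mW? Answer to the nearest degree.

θ ≈ 33°

I₁ = I₀ cos²(13° − 0°) = I₀ cos²(13°) = 0.9494 I₀.
Target fraction: 592 / 706 mW = 0.8385 of I₀.
Need I₂/I₀ = 0.8385, so cos²(θ − 13°) = 0.8385 / 0.9494 = 0.8832.
θ − 13° = arccos(√0.8832) = 20.0°, giving θ ≈ 13 + 20.0 = 33.0°.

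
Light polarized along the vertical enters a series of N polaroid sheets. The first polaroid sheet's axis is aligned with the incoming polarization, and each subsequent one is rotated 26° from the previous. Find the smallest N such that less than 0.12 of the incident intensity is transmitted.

First polarizer is aligned with the polarization: full transmission.
Each further stage multiplies by cos²(26°) = 0.8078.
After N polarizers: T = 0.8078^(N−1). Require T < 0.12 ⇒ N−1 > ln(0.12)/ln(0.8078) = 9.94, so N−1 ≥ 10 and N = 11.
Check: N=11 gives T = 0.1184 < 0.12; N=10 gives T = 0.1465.

N = 11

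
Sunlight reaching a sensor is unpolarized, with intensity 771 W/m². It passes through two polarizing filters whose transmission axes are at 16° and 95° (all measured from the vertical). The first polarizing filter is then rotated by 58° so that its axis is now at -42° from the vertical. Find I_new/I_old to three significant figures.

I_new/I_old ≈ 14.7

Before rotation:
Unpolarized light through the first polarizer → I₁ = ½ I₀, now polarized at 16°.
I₂ = I₁ cos²(95° − 16°) = 0.5 I₀ · cos²(79°) = 0.0182 I₀.
After rotation:
Unpolarized light through the first polarizer → I₁ = ½ I₀, now polarized at -42°.
Angle between axes 1 and 2: 43°. I₂ = 0.5 I₀ · cos²(43°) = 0.2674 I₀.
Ratio = 0.2674 / 0.0182 = 14.69.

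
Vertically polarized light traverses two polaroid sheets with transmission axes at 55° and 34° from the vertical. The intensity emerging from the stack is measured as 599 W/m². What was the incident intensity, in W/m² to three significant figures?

I₀ ≈ 2090 W/m²

I₁ = I₀ cos²(55° − 0°) = I₀ cos²(55°) = 0.329 I₀.
I₂ = I₁ cos²(34° − 55°) = 0.329 I₀ · cos²(21°) = 0.2867 I₀.
So 599 W/m² = 0.2867 I₀, giving I₀ = 599/0.2867 = 2089 W/m².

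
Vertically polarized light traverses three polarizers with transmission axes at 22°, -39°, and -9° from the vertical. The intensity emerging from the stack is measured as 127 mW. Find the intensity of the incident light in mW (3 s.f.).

I₀ ≈ 838 mW

I₁ = I₀ cos²(22° − 0°) = I₀ cos²(22°) = 0.8597 I₀.
I₂ = I₁ cos²(-39° − 22°) = 0.8597 I₀ · cos²(61°) = 0.2021 I₀.
I₃ = I₂ cos²(-9° + 39°) = 0.2021 I₀ · cos²(30°) = 0.1515 I₀.
So 127 mW = 0.1515 I₀, giving I₀ = 127/0.1515 = 838 mW.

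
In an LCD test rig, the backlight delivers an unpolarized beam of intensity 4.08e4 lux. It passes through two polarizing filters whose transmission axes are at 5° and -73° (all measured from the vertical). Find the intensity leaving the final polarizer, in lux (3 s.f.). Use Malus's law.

I ≈ 882 lux

Unpolarized light through the first polarizer → I₁ = 4.08e4 lux/2 = 2.04e+04 lux, polarized at 5°.
I₂ = I₁ · cos²(78°) = 2.04e+04 · 0.04323 = 881.8 lux.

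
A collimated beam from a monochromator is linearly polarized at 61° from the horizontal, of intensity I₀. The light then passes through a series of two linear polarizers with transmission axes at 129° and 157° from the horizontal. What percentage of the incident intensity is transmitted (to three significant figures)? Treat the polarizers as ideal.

≈ 10.9%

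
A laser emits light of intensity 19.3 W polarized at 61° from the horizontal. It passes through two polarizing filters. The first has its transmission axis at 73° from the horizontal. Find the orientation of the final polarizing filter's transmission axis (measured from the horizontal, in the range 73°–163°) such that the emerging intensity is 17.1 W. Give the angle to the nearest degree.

I₁ = I₀ cos²(73° − 61°) = I₀ cos²(12°) = 0.9568 I₀.
Target fraction: 17.1 / 19.3 W = 0.886 of I₀.
Need I₂/I₀ = 0.886, so cos²(θ − 73°) = 0.886 / 0.9568 = 0.926.
θ − 73° = arccos(√0.926) = 15.8°, giving θ ≈ 73 + 15.8 = 88.8°.

θ ≈ 89°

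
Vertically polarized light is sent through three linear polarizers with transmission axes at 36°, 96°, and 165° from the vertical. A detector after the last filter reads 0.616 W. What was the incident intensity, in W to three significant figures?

By Malus's law, I₁ = I₀ cos²(36° − 0°) = I₀ cos²(36°) = 0.6545 I₀.
I₂ = I₁ cos²(96° − 36°) = 0.6545 I₀ · cos²(60°) = 0.1636 I₀.
I₃ = I₂ cos²(165° − 96°) = 0.1636 I₀ · cos²(69°) = 0.02101 I₀.
So 0.616 W = 0.02101 I₀, giving I₀ = 0.616/0.02101 = 29.31 W.

I₀ ≈ 29.3 W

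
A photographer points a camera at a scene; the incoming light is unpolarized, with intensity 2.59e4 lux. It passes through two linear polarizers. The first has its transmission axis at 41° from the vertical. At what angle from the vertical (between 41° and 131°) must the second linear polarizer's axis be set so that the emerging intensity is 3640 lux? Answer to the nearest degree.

Unpolarized light through the first polarizer → I₁ = ½ I₀, now polarized at 41°.
Target fraction: 3640 / 2.59e4 lux = 0.1405 of I₀.
Need I₂/I₀ = 0.1405, so cos²(θ − 41°) = 0.1405 / 0.5 = 0.2811.
θ − 41° = arccos(√0.2811) = 58.0°, giving θ ≈ 41 + 58.0 = 99.0°.

θ ≈ 99°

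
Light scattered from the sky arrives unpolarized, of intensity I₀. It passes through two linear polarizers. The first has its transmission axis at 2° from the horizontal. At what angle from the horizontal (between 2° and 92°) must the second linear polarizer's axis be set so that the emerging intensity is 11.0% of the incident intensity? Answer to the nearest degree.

Unpolarized light through the first polarizer → I₁ = ½ I₀, now polarized at 2°.
Need I₂/I₀ = 0.11, so cos²(θ − 2°) = 0.11 / 0.5 = 0.22.
θ − 2° = arccos(√0.22) = 62.0°, giving θ ≈ 2 + 62.0 = 64.0°.

θ ≈ 64°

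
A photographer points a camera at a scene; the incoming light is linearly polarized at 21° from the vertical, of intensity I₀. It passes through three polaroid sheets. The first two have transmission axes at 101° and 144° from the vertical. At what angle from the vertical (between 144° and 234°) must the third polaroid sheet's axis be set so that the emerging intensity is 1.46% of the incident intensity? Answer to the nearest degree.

θ ≈ 162°

By Malus's law, I₁ = I₀ cos²(101° − 21°) = I₀ cos²(80°) = 0.03015 I₀.
I₂ = I₁ cos²(144° − 101°) = 0.03015 I₀ · cos²(43°) = 0.01613 I₀.
Need I₃/I₀ = 0.0146, so cos²(θ − 144°) = 0.0146 / 0.01613 = 0.9052.
θ − 144° = arccos(√0.9052) = 17.9°, giving θ ≈ 144 + 17.9 = 161.9°.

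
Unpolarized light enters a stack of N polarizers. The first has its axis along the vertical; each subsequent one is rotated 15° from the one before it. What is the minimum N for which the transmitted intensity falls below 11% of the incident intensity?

N = 23

First polarizer halves the unpolarized light: factor 1/2.
Each further stage multiplies by cos²(15°) = 0.933.
After N polarizers: T = 0.5·0.933^(N−1). Require T < 0.11 ⇒ N−1 > ln(0.11/0.5)/ln(0.933) = 21.84, so N−1 ≥ 22 and N = 23.
Check: N=23 gives T = 0.1088 < 0.11; N=22 gives T = 0.1166.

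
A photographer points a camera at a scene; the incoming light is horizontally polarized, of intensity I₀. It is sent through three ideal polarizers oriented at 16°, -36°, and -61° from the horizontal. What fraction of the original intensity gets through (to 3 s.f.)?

≈ 0.288 I₀

I₁ = I₀ cos²(16° − 0°) = I₀ cos²(16°) = 0.924 I₀.
I₂ = I₁ cos²(-36° − 16°) = 0.924 I₀ · cos²(52°) = 0.3502 I₀.
I₃ = I₂ cos²(-61° + 36°) = 0.3502 I₀ · cos²(25°) = 0.2877 I₀.
Transmitted fraction = 0.2877.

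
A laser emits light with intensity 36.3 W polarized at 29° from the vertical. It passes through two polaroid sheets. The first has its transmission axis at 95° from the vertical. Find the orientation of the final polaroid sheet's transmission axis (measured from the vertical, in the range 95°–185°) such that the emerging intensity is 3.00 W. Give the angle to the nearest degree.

θ ≈ 140°

I₁ = I₀ cos²(95° − 29°) = I₀ cos²(66°) = 0.1654 I₀.
Target fraction: 3.00 / 36.3 W = 0.08264 of I₀.
Need I₂/I₀ = 0.08264, so cos²(θ − 95°) = 0.08264 / 0.1654 = 0.4996.
θ − 95° = arccos(√0.4996) = 45.0°, giving θ ≈ 95 + 45.0 = 140.0°.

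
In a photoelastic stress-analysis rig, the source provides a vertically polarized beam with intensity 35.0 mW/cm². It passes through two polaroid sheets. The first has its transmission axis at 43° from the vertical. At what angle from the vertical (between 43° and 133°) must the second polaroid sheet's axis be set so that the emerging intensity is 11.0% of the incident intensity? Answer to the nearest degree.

I₁ = I₀ cos²(43° − 0°) = I₀ cos²(43°) = 0.5349 I₀.
Need I₂/I₀ = 0.11, so cos²(θ − 43°) = 0.11 / 0.5349 = 0.2057.
θ − 43° = arccos(√0.2057) = 63.0°, giving θ ≈ 43 + 63.0 = 106.0°.

θ ≈ 106°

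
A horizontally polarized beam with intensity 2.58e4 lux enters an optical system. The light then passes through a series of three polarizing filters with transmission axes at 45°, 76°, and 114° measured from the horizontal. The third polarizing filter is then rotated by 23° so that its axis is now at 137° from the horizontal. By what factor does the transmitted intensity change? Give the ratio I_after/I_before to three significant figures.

I_new/I_old ≈ 0.379

Before rotation:
By Malus's law, I₁ = I₀ cos²(45° − 0°) = I₀ cos²(45°) = 0.5 I₀.
I₂ = I₁ cos²(76° − 45°) = 0.5 I₀ · cos²(31°) = 0.3674 I₀.
I₃ = I₂ cos²(114° − 76°) = 0.3674 I₀ · cos²(38°) = 0.2281 I₀.
After rotation:
I₁ = I₀ cos²(45° − 0°) = I₀ cos²(45°) = 0.5 I₀.
I₂ = I₁ cos²(76° − 45°) = 0.5 I₀ · cos²(31°) = 0.3674 I₀.
I₃ = I₂ cos²(137° − 76°) = 0.3674 I₀ · cos²(61°) = 0.08635 I₀.
Ratio = 0.08635 / 0.2281 = 0.3785.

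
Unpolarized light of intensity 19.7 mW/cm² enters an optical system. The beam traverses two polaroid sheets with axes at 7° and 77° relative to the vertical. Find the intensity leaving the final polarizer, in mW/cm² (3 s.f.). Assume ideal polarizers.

Unpolarized light through the first polarizer → I₁ = 19.7 mW/cm²/2 = 9.85 mW/cm², polarized at 7°.
I₂ = I₁ · cos²(70°) = 9.85 · 0.117 = 1.152 mW/cm².

I ≈ 1.15 mW/cm²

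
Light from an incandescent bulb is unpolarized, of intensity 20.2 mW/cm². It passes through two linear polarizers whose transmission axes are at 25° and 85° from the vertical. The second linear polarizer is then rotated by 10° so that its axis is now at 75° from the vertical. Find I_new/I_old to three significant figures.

Before rotation:
Unpolarized light through the first polarizer → I₁ = ½ I₀, now polarized at 25°.
I₂ = I₁ cos²(85° − 25°) = 0.5 I₀ · cos²(60°) = 0.125 I₀.
After rotation:
Unpolarized light through the first polarizer → I₁ = ½ I₀, now polarized at 25°.
I₂ = I₁ cos²(75° − 25°) = 0.5 I₀ · cos²(50°) = 0.2066 I₀.
Ratio = 0.2066 / 0.125 = 1.653.

I_new/I_old ≈ 1.65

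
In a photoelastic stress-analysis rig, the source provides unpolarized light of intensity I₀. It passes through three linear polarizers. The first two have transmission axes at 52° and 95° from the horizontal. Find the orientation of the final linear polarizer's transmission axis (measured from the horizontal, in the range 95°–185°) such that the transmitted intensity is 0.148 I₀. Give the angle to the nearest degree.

Unpolarized light through the first polarizer → I₁ = ½ I₀, now polarized at 52°.
I₂ = I₁ cos²(95° − 52°) = 0.5 I₀ · cos²(43°) = 0.2674 I₀.
Need I₃/I₀ = 0.148, so cos²(θ − 95°) = 0.148 / 0.2674 = 0.5534.
θ − 95° = arccos(√0.5534) = 41.9°, giving θ ≈ 95 + 41.9 = 136.9°.

θ ≈ 137°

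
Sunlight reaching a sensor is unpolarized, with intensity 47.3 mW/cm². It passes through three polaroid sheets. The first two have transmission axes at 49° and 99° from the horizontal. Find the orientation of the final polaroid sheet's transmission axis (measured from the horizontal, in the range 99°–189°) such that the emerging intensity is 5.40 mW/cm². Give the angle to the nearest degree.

θ ≈ 141°

Unpolarized light through the first polarizer → I₁ = ½ I₀, now polarized at 49°.
I₂ = I₁ cos²(99° − 49°) = 0.5 I₀ · cos²(50°) = 0.2066 I₀.
Target fraction: 5.40 / 47.3 mW/cm² = 0.1142 of I₀.
Need I₃/I₀ = 0.1142, so cos²(θ − 99°) = 0.1142 / 0.2066 = 0.5526.
θ − 99° = arccos(√0.5526) = 42.0°, giving θ ≈ 99 + 42.0 = 141.0°.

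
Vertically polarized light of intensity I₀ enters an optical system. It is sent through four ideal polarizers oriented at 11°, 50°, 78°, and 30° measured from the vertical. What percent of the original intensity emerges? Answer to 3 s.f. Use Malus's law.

≈ 20.3%

By Malus's law, I₁ = I₀ cos²(11° − 0°) = I₀ cos²(11°) = 0.9636 I₀.
I₂ = I₁ cos²(50° − 11°) = 0.9636 I₀ · cos²(39°) = 0.582 I₀.
I₃ = I₂ cos²(78° − 50°) = 0.582 I₀ · cos²(28°) = 0.4537 I₀.
I₄ = I₃ cos²(30° − 78°) = 0.4537 I₀ · cos²(48°) = 0.2031 I₀.
That is 20.31% of the incident intensity.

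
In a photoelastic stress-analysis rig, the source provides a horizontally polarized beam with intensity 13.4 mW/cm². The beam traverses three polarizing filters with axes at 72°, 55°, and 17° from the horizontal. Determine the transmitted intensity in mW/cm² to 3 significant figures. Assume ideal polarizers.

I₁ = 13.4 mW/cm² · cos²(72°) = 1.28 mW/cm².
I₂ = I₁ · cos²(17°) = 1.28 · 0.9145 = 1.17 mW/cm².
I₃ = I₂ · cos²(38°) = 1.17 · 0.621 = 0.7267 mW/cm².

I ≈ 0.727 mW/cm²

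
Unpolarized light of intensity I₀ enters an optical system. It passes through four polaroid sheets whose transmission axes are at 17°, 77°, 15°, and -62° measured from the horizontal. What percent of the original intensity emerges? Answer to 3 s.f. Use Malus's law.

Unpolarized light through the first polarizer → I₁ = ½ I₀, now polarized at 17°.
I₂ = I₁ cos²(77° − 17°) = 0.5 I₀ · cos²(60°) = 0.125 I₀.
I₃ = I₂ cos²(15° − 77°) = 0.125 I₀ · cos²(62°) = 0.02755 I₀.
I₄ = I₃ cos²(-62° − 15°) = 0.02755 I₀ · cos²(77°) = 0.001394 I₀.
That is 0.1394% of the incident intensity.

≈ 0.139%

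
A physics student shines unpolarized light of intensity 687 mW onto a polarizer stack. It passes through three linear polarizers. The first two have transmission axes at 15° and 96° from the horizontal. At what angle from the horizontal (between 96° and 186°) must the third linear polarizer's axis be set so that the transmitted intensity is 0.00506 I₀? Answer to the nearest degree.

θ ≈ 146°

Unpolarized light through the first polarizer → I₁ = ½ I₀, now polarized at 15°.
I₂ = I₁ cos²(96° − 15°) = 0.5 I₀ · cos²(81°) = 0.01224 I₀.
Need I₃/I₀ = 0.00506, so cos²(θ − 96°) = 0.00506 / 0.01224 = 0.4135.
θ − 96° = arccos(√0.4135) = 50.0°, giving θ ≈ 96 + 50.0 = 146.0°.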